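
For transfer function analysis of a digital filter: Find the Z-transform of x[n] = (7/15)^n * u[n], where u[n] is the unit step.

The Z-transform of a^n * u[n] is z/(z-a) for |z| > |a|.
Here a = 7/15, so X(z) = z/(z - (7/15)) = 15z/(15z - 7)
ROC: |z| > 7/15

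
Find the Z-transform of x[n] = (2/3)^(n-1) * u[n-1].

Time-shifting property: if X(z) = Z{x[n]}, then Z{x[n-d]} = z^(-d) * X(z)
X(z) = z/(z - 2/3) for x[n] = (2/3)^n * u[n]
Z{x[n-1]} = z^(-1) * z/(z - 2/3) = 1/(z - 2/3)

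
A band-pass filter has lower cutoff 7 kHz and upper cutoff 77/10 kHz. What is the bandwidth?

Bandwidth = f_high - f_low
= 77/10 kHz - 7 kHz = 7/10 kHz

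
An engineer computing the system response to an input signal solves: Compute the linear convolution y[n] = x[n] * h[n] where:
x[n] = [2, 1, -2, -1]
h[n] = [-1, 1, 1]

y[n] = sum_k x[k]*h[n-k]. Output length = len(x) + len(h) - 1 = 4 + 3 - 1 = 6.
y[0] = 2*-1 = -2
y[1] = 1*-1 + 2*1 = 1
y[2] = -2*-1 + 1*1 + 2*1 = 5
y[3] = -1*-1 + -2*1 + 1*1 = 0
y[4] = -1*1 + -2*1 = -3
y[5] = -1*1 = -1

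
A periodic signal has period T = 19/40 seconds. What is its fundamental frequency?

The fundamental frequency is the reciprocal of the period.
f = 1/T = 1/(19/40) = 40/19 Hz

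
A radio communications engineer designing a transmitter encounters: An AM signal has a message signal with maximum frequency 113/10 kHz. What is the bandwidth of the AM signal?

In AM (double-sideband), the bandwidth is twice the message frequency.
BW = 2 * f_m = 2 * 113/10 kHz = 113/5 kHz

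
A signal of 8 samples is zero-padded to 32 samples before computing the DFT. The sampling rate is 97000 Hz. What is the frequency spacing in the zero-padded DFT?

Original DFT: N = 8, resolution = f_s/N = 97000/8 = 12125 Hz
Zero-padded DFT: N = 32, resolution = f_s/N = 97000/32 = 12125/4 Hz
Zero-padding interpolates the spectrum (finer frequency grid)
but does NOT improve the true spectral resolution (ability to resolve close frequencies).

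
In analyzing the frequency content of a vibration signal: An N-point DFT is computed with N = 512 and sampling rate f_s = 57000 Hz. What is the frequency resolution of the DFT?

DFT frequency resolution = f_s / N
= 57000 / 512 = 7125/64 Hz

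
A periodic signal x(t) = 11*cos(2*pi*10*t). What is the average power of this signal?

Average power of A*cos(wt) is A^2/2.
P = 11^2 / 2 = 121/2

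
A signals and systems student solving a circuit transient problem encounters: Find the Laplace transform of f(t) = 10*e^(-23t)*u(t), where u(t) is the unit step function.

Standard Laplace transform pair:
e^(-at)*u(t) <-> 1/(s+a)
With a = 23: L{10*e^(-23t)*u(t)} = 10/(s+23), ROC: Re(s) > -23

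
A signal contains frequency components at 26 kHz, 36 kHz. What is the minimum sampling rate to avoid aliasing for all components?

The highest frequency component is f_max = 36 kHz.
Nyquist rate = 2 * f_max = 2 * 36 kHz = 72 kHz.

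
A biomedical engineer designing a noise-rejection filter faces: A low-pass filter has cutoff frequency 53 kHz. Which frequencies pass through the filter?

A low-pass filter passes all frequencies below the cutoff frequency 53 kHz and attenuates higher frequencies.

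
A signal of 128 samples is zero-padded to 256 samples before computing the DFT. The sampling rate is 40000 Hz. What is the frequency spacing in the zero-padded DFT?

Original DFT: N = 128, resolution = f_s/N = 40000/128 = 625/2 Hz
Zero-padded DFT: N = 256, resolution = f_s/N = 40000/256 = 625/4 Hz
Zero-padding interpolates the spectrum (finer frequency grid)
but does NOT improve the true spectral resolution (ability to resolve close frequencies).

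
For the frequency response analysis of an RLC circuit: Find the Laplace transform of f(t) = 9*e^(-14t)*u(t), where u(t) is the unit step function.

Standard Laplace transform pair:
e^(-at)*u(t) <-> 1/(s+a)
With a = 14: L{9*e^(-14t)*u(t)} = 9/(s+14), ROC: Re(s) > -14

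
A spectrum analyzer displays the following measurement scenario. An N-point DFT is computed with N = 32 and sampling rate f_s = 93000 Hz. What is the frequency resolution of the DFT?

DFT frequency resolution = f_s / N
= 93000 / 32 = 11625/4 Hz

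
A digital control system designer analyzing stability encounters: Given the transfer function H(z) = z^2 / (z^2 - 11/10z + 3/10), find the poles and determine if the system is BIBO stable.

Poles are roots of the denominator: z^2 - 11/10z + 3/10 = 0.
Quadratic formula: z = [-(-11/10) +/- sqrt((-11/10)^2 - 4*(3/10))] / 2
Discriminant = 121/100 - 6/5 = 1/100; sqrt = 1/10.
z = (11/10 +/- 1/10) / 2 => z = 3/5 or z = 1/2.
|p1| = 3/5, |p2| = 1/2.
For BIBO stability, all poles must lie inside the unit circle (|p| < 1).
System is STABLE since both |p| < 1.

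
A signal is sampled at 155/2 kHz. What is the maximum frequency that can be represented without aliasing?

The maximum frequency that can be represented without aliasing
is the Nyquist frequency: f_max = f_s / 2 = 155/2 kHz / 2 = 155/4 kHz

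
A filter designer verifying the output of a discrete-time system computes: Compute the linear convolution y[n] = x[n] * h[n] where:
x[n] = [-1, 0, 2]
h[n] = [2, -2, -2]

y[n] = sum_k x[k]*h[n-k]. Output length = len(x) + len(h) - 1 = 3 + 3 - 1 = 5.
y[0] = -1*2 = -2
y[1] = 0*2 + -1*-2 = 2
y[2] = 2*2 + 0*-2 + -1*-2 = 6
y[3] = 2*-2 + 0*-2 = -4
y[4] = 2*-2 = -4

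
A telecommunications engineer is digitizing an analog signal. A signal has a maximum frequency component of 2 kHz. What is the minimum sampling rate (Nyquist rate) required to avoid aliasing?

By the Nyquist-Shannon sampling theorem,
the minimum sampling rate (Nyquist rate) must be at least 2 * f_max.
Nyquist rate = 2 * 2 kHz = 4 kHz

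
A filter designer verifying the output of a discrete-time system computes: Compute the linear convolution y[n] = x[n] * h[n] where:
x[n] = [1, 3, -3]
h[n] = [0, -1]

y[n] = sum_k x[k]*h[n-k]. Output length = len(x) + len(h) - 1 = 3 + 2 - 1 = 4.
y[0] = 1*0 = 0
y[1] = 3*0 + 1*-1 = -1
y[2] = -3*0 + 3*-1 = -3
y[3] = -3*-1 = 3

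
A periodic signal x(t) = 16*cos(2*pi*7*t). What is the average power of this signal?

Average power of A*cos(wt) is A^2/2.
P = 16^2 / 2 = 256/2 = 128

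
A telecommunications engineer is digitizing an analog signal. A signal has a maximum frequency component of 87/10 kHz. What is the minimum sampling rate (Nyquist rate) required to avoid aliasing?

By the Nyquist-Shannon sampling theorem,
the minimum sampling rate (Nyquist rate) must be at least 2 * f_max.
Nyquist rate = 2 * 87/10 kHz = 87/5 kHz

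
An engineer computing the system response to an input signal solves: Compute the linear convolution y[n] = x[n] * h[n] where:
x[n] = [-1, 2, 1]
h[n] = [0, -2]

y[n] = sum_k x[k]*h[n-k]. Output length = len(x) + len(h) - 1 = 3 + 2 - 1 = 4.
y[0] = -1*0 = 0
y[1] = 2*0 + -1*-2 = 2
y[2] = 1*0 + 2*-2 = -4
y[3] = 1*-2 = -2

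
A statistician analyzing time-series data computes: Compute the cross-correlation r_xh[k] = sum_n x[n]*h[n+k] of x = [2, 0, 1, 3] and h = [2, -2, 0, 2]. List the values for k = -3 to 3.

Both sequences indexed from 0 and zero outside their support.
Lags with overlap: k = -3 to 3.
  r_xh[-3] = x[3]*h[0] = 6
  r_xh[-2] = x[2]*h[0] + x[3]*h[1] = -4
  r_xh[-1] = x[1]*h[0] + x[2]*h[1] + x[3]*h[2] = -2
  r_xh[0] = x[0]*h[0] + x[1]*h[1] + x[2]*h[2] + x[3]*h[3] = 10
  r_xh[1] = x[0]*h[1] + x[1]*h[2] + x[2]*h[3] = -2
  r_xh[2] = x[0]*h[2] + x[1]*h[3] = 0
  r_xh[3] = x[0]*h[3] = 4
r_xh = [6, -4, -2, 10, -2, 0, 4] (for k = -3, ..., 3)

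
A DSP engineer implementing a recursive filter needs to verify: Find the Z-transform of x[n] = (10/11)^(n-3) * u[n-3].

Time-shifting property: if X(z) = Z{x[n]}, then Z{x[n-d]} = z^(-d) * X(z)
X(z) = z/(z - 10/11) for x[n] = (10/11)^n * u[n]
Z{x[n-3]} = z^(-3) * z/(z - 10/11) = z^(-2)/(z - 10/11)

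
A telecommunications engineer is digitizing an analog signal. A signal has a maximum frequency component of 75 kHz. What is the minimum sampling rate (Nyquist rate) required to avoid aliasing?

By the Nyquist-Shannon sampling theorem,
the minimum sampling rate (Nyquist rate) must be at least 2 * f_max.
Nyquist rate = 2 * 75 kHz = 150 kHz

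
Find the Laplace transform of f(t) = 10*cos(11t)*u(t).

Standard pair: cos(wt)*u(t) <-> s/(s^2+w^2)
With w = 11: L{10*cos(11t)*u(t)} = 10s/(s^2+121)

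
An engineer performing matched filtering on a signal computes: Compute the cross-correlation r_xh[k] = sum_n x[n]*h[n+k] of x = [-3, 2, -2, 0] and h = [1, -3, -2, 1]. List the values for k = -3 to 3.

Both sequences indexed from 0 and zero outside their support.
Lags with overlap: k = -3 to 3.
  r_xh[-3] = x[3]*h[0] = 0
  r_xh[-2] = x[2]*h[0] + x[3]*h[1] = -2
  r_xh[-1] = x[1]*h[0] + x[2]*h[1] + x[3]*h[2] = 8
  r_xh[0] = x[0]*h[0] + x[1]*h[1] + x[2]*h[2] + x[3]*h[3] = -5
  r_xh[1] = x[0]*h[1] + x[1]*h[2] + x[2]*h[3] = 3
  r_xh[2] = x[0]*h[2] + x[1]*h[3] = 8
  r_xh[3] = x[0]*h[3] = -3
r_xh = [0, -2, 8, -5, 3, 8, -3] (for k = -3, ..., 3)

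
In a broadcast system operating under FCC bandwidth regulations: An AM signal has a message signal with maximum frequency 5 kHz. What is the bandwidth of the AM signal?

In AM (double-sideband), the bandwidth is twice the message frequency.
BW = 2 * f_m = 2 * 5 kHz = 10 kHz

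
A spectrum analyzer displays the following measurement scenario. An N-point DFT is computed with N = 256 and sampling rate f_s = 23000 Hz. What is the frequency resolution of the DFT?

DFT frequency resolution = f_s / N
= 23000 / 256 = 2875/32 Hz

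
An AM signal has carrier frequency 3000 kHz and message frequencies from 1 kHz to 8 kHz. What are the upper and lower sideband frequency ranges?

Upper sideband (USB) = fc + [fm_low, fm_high] = 3000 + [1, 8] = [3001, 3008] kHz
Lower sideband (LSB) = fc - [fm_high, fm_low] = 3000 - [8, 1] = [2992, 2999] kHz
Total occupied spectrum: 2992 kHz to 3008 kHz (plus carrier at 3000 kHz)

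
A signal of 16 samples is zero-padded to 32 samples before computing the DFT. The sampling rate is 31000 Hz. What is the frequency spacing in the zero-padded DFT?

Original DFT: N = 16, resolution = f_s/N = 31000/16 = 3875/2 Hz
Zero-padded DFT: N = 32, resolution = f_s/N = 31000/32 = 3875/4 Hz
Zero-padding interpolates the spectrum (finer frequency grid)
but does NOT improve the true spectral resolution (ability to resolve close frequencies).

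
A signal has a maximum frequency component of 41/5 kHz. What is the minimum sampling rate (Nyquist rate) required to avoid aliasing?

By the Nyquist-Shannon sampling theorem,
the minimum sampling rate (Nyquist rate) must be at least 2 * f_max.
Nyquist rate = 2 * 41/5 kHz = 82/5 kHz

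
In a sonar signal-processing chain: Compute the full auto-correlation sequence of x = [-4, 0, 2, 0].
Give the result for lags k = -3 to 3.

r_xx[k] = sum_m x[m]*x[m+k], indexed from 0, for k = -3 to 3:
  r_xx[-3] = x[3]*x[0] = 0
  r_xx[-2] = x[2]*x[0] + x[3]*x[1] = -8
  r_xx[-1] = x[1]*x[0] + x[2]*x[1] + x[3]*x[2] = 0
  r_xx[0] = x[0]*x[0] + x[1]*x[1] + x[2]*x[2] + x[3]*x[3] = 20
  r_xx[1] = x[0]*x[1] + x[1]*x[2] + x[2]*x[3] = 0
  r_xx[2] = x[0]*x[2] + x[1]*x[3] = -8
  r_xx[3] = x[0]*x[3] = 0
r_xx = [0, -8, 0, 20, 0, -8, 0]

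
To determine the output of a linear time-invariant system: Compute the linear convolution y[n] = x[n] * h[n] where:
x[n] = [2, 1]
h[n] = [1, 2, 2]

y[n] = sum_k x[k]*h[n-k]. Output length = len(x) + len(h) - 1 = 2 + 3 - 1 = 4.
y[0] = 2*1 = 2
y[1] = 1*1 + 2*2 = 5
y[2] = 1*2 + 2*2 = 6
y[3] = 1*2 = 2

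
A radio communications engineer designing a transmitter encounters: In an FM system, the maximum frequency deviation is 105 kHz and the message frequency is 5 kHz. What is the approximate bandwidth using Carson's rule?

Carson's rule: BW = 2*(delta_f + f_m)
= 2*(105 + 5) kHz = 220 kHz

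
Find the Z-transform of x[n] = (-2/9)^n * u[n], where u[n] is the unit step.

The Z-transform of a^n * u[n] is z/(z-a) for |z| > |a|.
Here a = -2/9, so X(z) = z/(z - (-2/9)) = 9z/(9z + 2)
ROC: |z| > 2/9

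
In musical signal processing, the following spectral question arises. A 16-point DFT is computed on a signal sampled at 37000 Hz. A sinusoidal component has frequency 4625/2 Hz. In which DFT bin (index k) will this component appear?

DFT frequency resolution = f_s/N = 37000/16 = 4625/2 Hz
Bin index k = f_signal / resolution = 4625/2 / 4625/2 = 1
The signal frequency 4625/2 Hz falls in DFT bin k = 1.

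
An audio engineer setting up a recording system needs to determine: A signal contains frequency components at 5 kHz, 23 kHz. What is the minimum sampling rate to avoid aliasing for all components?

The highest frequency component is f_max = 23 kHz.
Nyquist rate = 2 * f_max = 2 * 23 kHz = 46 kHz.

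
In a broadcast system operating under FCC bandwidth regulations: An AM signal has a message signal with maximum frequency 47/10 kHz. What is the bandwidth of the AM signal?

In AM (double-sideband), the bandwidth is twice the message frequency.
BW = 2 * f_m = 2 * 47/10 kHz = 47/5 kHz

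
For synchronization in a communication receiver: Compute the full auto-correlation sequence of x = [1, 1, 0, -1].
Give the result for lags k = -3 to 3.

r_xx[k] = sum_m x[m]*x[m+k], indexed from 0, for k = -3 to 3:
  r_xx[-3] = x[3]*x[0] = -1
  r_xx[-2] = x[2]*x[0] + x[3]*x[1] = -1
  r_xx[-1] = x[1]*x[0] + x[2]*x[1] + x[3]*x[2] = 1
  r_xx[0] = x[0]*x[0] + x[1]*x[1] + x[2]*x[2] + x[3]*x[3] = 3
  r_xx[1] = x[0]*x[1] + x[1]*x[2] + x[2]*x[3] = 1
  r_xx[2] = x[0]*x[2] + x[1]*x[3] = -1
  r_xx[3] = x[0]*x[3] = -1
r_xx = [-1, -1, 1, 3, 1, -1, -1]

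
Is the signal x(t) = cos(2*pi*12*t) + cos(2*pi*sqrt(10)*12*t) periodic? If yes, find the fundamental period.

f1 = 12 Hz, f2 = 12*sqrt(10) Hz
Ratio f2/f1 = sqrt(10), which is irrational.
Since the frequency ratio is irrational, no common period exists.
The signal is not periodic.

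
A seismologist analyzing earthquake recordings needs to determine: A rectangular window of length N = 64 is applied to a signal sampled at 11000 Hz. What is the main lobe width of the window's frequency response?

For a rectangular window of length N,
the main lobe width in frequency is 2*f_s/N.
= 2*11000/64 = 1375/4 Hz
This determines the minimum frequency separation for resolving two sinusoids.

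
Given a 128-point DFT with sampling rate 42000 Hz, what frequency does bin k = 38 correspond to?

The frequency of DFT bin k is: f_k = k * f_s / N
f_38 = 38 * 42000 / 128 = 49875/4 Hz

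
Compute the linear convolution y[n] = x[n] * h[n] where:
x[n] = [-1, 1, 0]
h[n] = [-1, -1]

y[n] = sum_k x[k]*h[n-k]. Output length = len(x) + len(h) - 1 = 3 + 2 - 1 = 4.
y[0] = -1*-1 = 1
y[1] = 1*-1 + -1*-1 = 0
y[2] = 0*-1 + 1*-1 = -1
y[3] = 0*-1 = 0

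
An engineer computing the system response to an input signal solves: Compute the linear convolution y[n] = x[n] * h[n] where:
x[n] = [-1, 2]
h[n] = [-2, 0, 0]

y[n] = sum_k x[k]*h[n-k]. Output length = len(x) + len(h) - 1 = 2 + 3 - 1 = 4.
y[0] = -1*-2 = 2
y[1] = 2*-2 + -1*0 = -4
y[2] = 2*0 + -1*0 = 0
y[3] = 2*0 = 0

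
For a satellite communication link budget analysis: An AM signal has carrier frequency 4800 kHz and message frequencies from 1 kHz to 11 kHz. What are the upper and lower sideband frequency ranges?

Upper sideband (USB) = fc + [fm_low, fm_high] = 4800 + [1, 11] = [4801, 4811] kHz
Lower sideband (LSB) = fc - [fm_high, fm_low] = 4800 - [11, 1] = [4789, 4799] kHz
Total occupied spectrum: 4789 kHz to 4811 kHz (plus carrier at 4800 kHz)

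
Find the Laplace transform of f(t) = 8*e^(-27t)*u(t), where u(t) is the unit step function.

Standard Laplace transform pair:
e^(-at)*u(t) <-> 1/(s+a)
With a = 27: L{8*e^(-27t)*u(t)} = 8/(s+27), ROC: Re(s) > -27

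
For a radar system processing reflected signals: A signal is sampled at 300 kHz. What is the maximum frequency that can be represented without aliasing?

The maximum frequency that can be represented without aliasing
is the Nyquist frequency: f_max = f_s / 2 = 300 kHz / 2 = 150 kHz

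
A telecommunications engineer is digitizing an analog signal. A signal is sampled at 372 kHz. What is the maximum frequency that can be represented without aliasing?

The maximum frequency that can be represented without aliasing
is the Nyquist frequency: f_max = f_s / 2 = 372 kHz / 2 = 186 kHz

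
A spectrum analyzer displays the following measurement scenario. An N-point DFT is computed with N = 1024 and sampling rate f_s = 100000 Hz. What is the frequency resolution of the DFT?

DFT frequency resolution = f_s / N
= 100000 / 1024 = 3125/32 Hz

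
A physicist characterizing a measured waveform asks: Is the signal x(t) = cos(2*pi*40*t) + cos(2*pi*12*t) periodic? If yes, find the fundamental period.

f1 = 40 Hz, f2 = 12 Hz
Period T1 = 1/40, T2 = 1/12
Ratio T1/T2 = 12/40, which is rational.
The signal is periodic with fundamental period T = 1/GCD(40,12) = 1/4 s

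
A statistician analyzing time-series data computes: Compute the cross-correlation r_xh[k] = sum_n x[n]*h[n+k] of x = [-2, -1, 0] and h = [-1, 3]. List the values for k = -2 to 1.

Both sequences indexed from 0 and zero outside their support.
Lags with overlap: k = -2 to 1.
  r_xh[-2] = x[2]*h[0] = 0
  r_xh[-1] = x[1]*h[0] + x[2]*h[1] = 1
  r_xh[0] = x[0]*h[0] + x[1]*h[1] = -1
  r_xh[1] = x[0]*h[1] = -6
r_xh = [0, 1, -1, -6] (for k = -2, ..., 1)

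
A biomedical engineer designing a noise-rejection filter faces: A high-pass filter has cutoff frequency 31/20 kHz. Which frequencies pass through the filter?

A high-pass filter passes all frequencies above the cutoff frequency 31/20 kHz and attenuates lower frequencies.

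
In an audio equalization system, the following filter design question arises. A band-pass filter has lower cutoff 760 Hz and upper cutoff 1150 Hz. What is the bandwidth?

Bandwidth = f_high - f_low
= 1150 Hz - 760 Hz = 390 Hz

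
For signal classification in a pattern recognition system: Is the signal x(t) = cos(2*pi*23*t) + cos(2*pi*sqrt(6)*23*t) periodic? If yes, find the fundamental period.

f1 = 23 Hz, f2 = 23*sqrt(6) Hz
Ratio f2/f1 = sqrt(6), which is irrational.
Since the frequency ratio is irrational, no common period exists.
The signal is not periodic.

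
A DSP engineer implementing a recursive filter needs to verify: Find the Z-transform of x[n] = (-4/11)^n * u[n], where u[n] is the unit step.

The Z-transform of a^n * u[n] is z/(z-a) for |z| > |a|.
Here a = -4/11, so X(z) = z/(z - (-4/11)) = 11z/(11z + 4)
ROC: |z| > 4/11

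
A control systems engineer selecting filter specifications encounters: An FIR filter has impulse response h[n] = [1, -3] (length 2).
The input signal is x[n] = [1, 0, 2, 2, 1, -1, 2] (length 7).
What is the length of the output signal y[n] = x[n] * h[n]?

For linear convolution, the output length is:
len(y) = len(x) + len(h) - 1 = 7 + 2 - 1 = 8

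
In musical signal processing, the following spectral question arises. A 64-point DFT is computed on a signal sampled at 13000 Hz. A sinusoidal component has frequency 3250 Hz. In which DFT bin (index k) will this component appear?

DFT frequency resolution = f_s/N = 13000/64 = 1625/8 Hz
Bin index k = f_signal / resolution = 3250 / 1625/8 = 16
The signal frequency 3250 Hz falls in DFT bin k = 16.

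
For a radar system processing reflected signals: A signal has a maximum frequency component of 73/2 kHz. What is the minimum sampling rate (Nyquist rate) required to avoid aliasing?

By the Nyquist-Shannon sampling theorem,
the minimum sampling rate (Nyquist rate) must be at least 2 * f_max.
Nyquist rate = 2 * 73/2 kHz = 73 kHz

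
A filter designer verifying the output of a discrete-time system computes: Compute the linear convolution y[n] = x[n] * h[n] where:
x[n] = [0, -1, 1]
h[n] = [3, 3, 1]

y[n] = sum_k x[k]*h[n-k]. Output length = len(x) + len(h) - 1 = 3 + 3 - 1 = 5.
y[0] = 0*3 = 0
y[1] = -1*3 + 0*3 = -3
y[2] = 1*3 + -1*3 + 0*1 = 0
y[3] = 1*3 + -1*1 = 2
y[4] = 1*1 = 1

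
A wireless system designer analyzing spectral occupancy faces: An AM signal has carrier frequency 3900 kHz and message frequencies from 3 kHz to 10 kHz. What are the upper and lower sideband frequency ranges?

Upper sideband (USB) = fc + [fm_low, fm_high] = 3900 + [3, 10] = [3903, 3910] kHz
Lower sideband (LSB) = fc - [fm_high, fm_low] = 3900 - [10, 3] = [3890, 3897] kHz
Total occupied spectrum: 3890 kHz to 3910 kHz (plus carrier at 3900 kHz)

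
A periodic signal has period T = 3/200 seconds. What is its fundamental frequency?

The fundamental frequency is the reciprocal of the period.
f = 1/T = 1/(3/200) = 200/3 Hz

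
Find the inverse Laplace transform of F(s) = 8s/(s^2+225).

Standard pair: s/(s^2+w^2) <-> cos(wt)*u(t)
With k=8, w=15: f(t) = 8*cos(15t)*u(t)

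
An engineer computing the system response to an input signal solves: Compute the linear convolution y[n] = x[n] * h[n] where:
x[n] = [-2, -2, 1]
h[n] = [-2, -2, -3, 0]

y[n] = sum_k x[k]*h[n-k]. Output length = len(x) + len(h) - 1 = 3 + 4 - 1 = 6.
y[0] = -2*-2 = 4
y[1] = -2*-2 + -2*-2 = 8
y[2] = 1*-2 + -2*-2 + -2*-3 = 8
y[3] = 1*-2 + -2*-3 + -2*0 = 4
y[4] = 1*-3 + -2*0 = -3
y[5] = 1*0 = 0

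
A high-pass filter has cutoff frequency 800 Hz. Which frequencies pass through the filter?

A high-pass filter passes all frequencies above the cutoff frequency 800 Hz and attenuates lower frequencies.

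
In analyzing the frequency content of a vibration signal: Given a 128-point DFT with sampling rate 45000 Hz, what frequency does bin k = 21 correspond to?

The frequency of DFT bin k is: f_k = k * f_s / N
f_21 = 21 * 45000 / 128 = 118125/16 Hz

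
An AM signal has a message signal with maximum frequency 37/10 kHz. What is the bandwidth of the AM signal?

In AM (double-sideband), the bandwidth is twice the message frequency.
BW = 2 * f_m = 2 * 37/10 kHz = 37/5 kHz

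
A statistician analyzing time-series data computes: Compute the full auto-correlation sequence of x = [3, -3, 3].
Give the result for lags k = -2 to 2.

r_xx[k] = sum_m x[m]*x[m+k], indexed from 0, for k = -2 to 2:
  r_xx[-2] = x[2]*x[0] = 9
  r_xx[-1] = x[1]*x[0] + x[2]*x[1] = -18
  r_xx[0] = x[0]*x[0] + x[1]*x[1] + x[2]*x[2] = 27
  r_xx[1] = x[0]*x[1] + x[1]*x[2] = -18
  r_xx[2] = x[0]*x[2] = 9
r_xx = [9, -18, 27, -18, 9]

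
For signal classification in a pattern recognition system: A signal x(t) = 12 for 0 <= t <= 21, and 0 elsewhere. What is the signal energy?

Energy = integral of |x(t)|^2 dt over the signal duration
= 12^2 * 21 = 144 * 21 = 3024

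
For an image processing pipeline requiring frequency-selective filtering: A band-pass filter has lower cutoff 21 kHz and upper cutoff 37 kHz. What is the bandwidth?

Bandwidth = f_high - f_low
= 37 kHz - 21 kHz = 16 kHz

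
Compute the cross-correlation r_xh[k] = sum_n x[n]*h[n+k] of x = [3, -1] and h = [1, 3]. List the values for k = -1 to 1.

Both sequences indexed from 0 and zero outside their support.
Lags with overlap: k = -1 to 1.
  r_xh[-1] = x[1]*h[0] = -1
  r_xh[0] = x[0]*h[0] + x[1]*h[1] = 0
  r_xh[1] = x[0]*h[1] = 9
r_xh = [-1, 0, 9] (for k = -1, ..., 1)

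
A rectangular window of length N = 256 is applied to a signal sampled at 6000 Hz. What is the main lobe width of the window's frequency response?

For a rectangular window of length N,
the main lobe width in frequency is 2*f_s/N.
= 2*6000/256 = 375/8 Hz
This determines the minimum frequency separation for resolving two sinusoids.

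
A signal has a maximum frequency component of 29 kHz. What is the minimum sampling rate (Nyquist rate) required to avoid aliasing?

By the Nyquist-Shannon sampling theorem,
the minimum sampling rate (Nyquist rate) must be at least 2 * f_max.
Nyquist rate = 2 * 29 kHz = 58 kHz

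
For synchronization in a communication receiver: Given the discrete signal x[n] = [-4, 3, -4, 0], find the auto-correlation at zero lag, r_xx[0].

The auto-correlation at zero lag r_xx[0] equals the signal energy.
r_xx[0] = sum of x[n]^2 = (-4)^2 + 3^2 + (-4)^2 + 0^2
= 16 + 9 + 16 + 0 = 41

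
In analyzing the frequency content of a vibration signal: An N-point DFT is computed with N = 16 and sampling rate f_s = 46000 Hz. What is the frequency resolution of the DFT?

DFT frequency resolution = f_s / N
= 46000 / 16 = 2875 Hz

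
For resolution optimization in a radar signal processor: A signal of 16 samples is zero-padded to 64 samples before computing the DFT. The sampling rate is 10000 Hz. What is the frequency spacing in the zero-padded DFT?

Original DFT: N = 16, resolution = f_s/N = 10000/16 = 625 Hz
Zero-padded DFT: N = 64, resolution = f_s/N = 10000/64 = 625/4 Hz
Zero-padding interpolates the spectrum (finer frequency grid)
but does NOT improve the true spectral resolution (ability to resolve close frequencies).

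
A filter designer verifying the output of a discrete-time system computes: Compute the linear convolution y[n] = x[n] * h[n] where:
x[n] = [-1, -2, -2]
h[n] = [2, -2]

y[n] = sum_k x[k]*h[n-k]. Output length = len(x) + len(h) - 1 = 3 + 2 - 1 = 4.
y[0] = -1*2 = -2
y[1] = -2*2 + -1*-2 = -2
y[2] = -2*2 + -2*-2 = 0
y[3] = -2*-2 = 4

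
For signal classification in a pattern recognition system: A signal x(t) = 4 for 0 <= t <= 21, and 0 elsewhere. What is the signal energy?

Energy = integral of |x(t)|^2 dt over the signal duration
= 4^2 * 21 = 16 * 21 = 336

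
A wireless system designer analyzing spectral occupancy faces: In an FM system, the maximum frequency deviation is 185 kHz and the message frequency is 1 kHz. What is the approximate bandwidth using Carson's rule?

Carson's rule: BW = 2*(delta_f + f_m)
= 2*(185 + 1) kHz = 372 kHz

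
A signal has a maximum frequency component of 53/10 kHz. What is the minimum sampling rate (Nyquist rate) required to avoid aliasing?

By the Nyquist-Shannon sampling theorem,
the minimum sampling rate (Nyquist rate) must be at least 2 * f_max.
Nyquist rate = 2 * 53/10 kHz = 53/5 kHz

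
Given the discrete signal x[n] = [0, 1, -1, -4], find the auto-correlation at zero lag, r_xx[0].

The auto-correlation at zero lag r_xx[0] equals the signal energy.
r_xx[0] = sum of x[n]^2 = 0^2 + 1^2 + (-1)^2 + (-4)^2
= 0 + 1 + 1 + 16 = 18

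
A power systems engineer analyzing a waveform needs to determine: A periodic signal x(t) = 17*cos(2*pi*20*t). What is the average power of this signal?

Average power of A*cos(wt) is A^2/2.
P = 17^2 / 2 = 289/2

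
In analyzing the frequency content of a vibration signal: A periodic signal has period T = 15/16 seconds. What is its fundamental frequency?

The fundamental frequency is the reciprocal of the period.
f = 1/T = 1/(15/16) = 16/15 Hz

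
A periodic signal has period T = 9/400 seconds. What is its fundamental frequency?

The fundamental frequency is the reciprocal of the period.
f = 1/T = 1/(9/400) = 400/9 Hz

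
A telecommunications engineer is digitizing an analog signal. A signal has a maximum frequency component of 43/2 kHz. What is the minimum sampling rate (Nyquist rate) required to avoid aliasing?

By the Nyquist-Shannon sampling theorem,
the minimum sampling rate (Nyquist rate) must be at least 2 * f_max.
Nyquist rate = 2 * 43/2 kHz = 43 kHz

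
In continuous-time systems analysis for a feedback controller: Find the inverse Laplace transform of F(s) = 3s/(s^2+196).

Standard pair: s/(s^2+w^2) <-> cos(wt)*u(t)
With k=3, w=14: f(t) = 3*cos(14t)*u(t)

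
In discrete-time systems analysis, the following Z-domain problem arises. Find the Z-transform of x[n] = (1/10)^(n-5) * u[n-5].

Time-shifting property: if X(z) = Z{x[n]}, then Z{x[n-d]} = z^(-d) * X(z)
X(z) = z/(z - 1/10) for x[n] = (1/10)^n * u[n]
Z{x[n-5]} = z^(-5) * z/(z - 1/10) = z^(-4)/(z - 1/10)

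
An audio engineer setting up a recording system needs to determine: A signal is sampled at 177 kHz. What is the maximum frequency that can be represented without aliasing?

The maximum frequency that can be represented without aliasing
is the Nyquist frequency: f_max = f_s / 2 = 177 kHz / 2 = 177/2 kHz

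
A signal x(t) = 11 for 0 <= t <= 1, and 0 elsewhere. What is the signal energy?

Energy = integral of |x(t)|^2 dt over the signal duration
= 11^2 * 1 = 121 * 1 = 121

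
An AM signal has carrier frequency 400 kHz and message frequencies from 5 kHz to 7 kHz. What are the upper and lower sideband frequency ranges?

Upper sideband (USB) = fc + [fm_low, fm_high] = 400 + [5, 7] = [405, 407] kHz
Lower sideband (LSB) = fc - [fm_high, fm_low] = 400 - [7, 5] = [393, 395] kHz
Total occupied spectrum: 393 kHz to 407 kHz (plus carrier at 400 kHz)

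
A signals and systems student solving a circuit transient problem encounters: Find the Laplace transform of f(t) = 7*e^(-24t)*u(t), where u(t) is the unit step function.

Standard Laplace transform pair:
e^(-at)*u(t) <-> 1/(s+a)
With a = 24: L{7*e^(-24t)*u(t)} = 7/(s+24), ROC: Re(s) > -24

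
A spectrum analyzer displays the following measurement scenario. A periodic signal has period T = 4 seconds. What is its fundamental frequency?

The fundamental frequency is the reciprocal of the period.
f = 1/T = 1/(4) = 1/4 Hz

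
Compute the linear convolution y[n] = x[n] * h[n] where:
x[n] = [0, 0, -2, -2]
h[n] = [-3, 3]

y[n] = sum_k x[k]*h[n-k]. Output length = len(x) + len(h) - 1 = 4 + 2 - 1 = 5.
y[0] = 0*-3 = 0
y[1] = 0*-3 + 0*3 = 0
y[2] = -2*-3 + 0*3 = 6
y[3] = -2*-3 + -2*3 = 0
y[4] = -2*3 = -6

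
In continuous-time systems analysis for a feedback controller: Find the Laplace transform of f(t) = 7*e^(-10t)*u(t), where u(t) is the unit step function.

Standard Laplace transform pair:
e^(-at)*u(t) <-> 1/(s+a)
With a = 10: L{7*e^(-10t)*u(t)} = 7/(s+10), ROC: Re(s) > -10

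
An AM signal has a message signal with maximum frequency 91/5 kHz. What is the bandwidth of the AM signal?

In AM (double-sideband), the bandwidth is twice the message frequency.
BW = 2 * f_m = 2 * 91/5 kHz = 182/5 kHz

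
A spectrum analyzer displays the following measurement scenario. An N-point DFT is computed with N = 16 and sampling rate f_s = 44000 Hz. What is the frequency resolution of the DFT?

DFT frequency resolution = f_s / N
= 44000 / 16 = 2750 Hz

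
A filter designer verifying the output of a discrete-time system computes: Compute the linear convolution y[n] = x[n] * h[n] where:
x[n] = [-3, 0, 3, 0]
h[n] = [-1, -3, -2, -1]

y[n] = sum_k x[k]*h[n-k]. Output length = len(x) + len(h) - 1 = 4 + 4 - 1 = 7.
y[0] = -3*-1 = 3
y[1] = 0*-1 + -3*-3 = 9
y[2] = 3*-1 + 0*-3 + -3*-2 = 3
y[3] = 0*-1 + 3*-3 + 0*-2 + -3*-1 = -6
y[4] = 0*-3 + 3*-2 + 0*-1 = -6
y[5] = 0*-2 + 3*-1 = -3
y[6] = 0*-1 = 0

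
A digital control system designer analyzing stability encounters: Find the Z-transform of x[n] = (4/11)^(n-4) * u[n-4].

Time-shifting property: if X(z) = Z{x[n]}, then Z{x[n-d]} = z^(-d) * X(z)
X(z) = z/(z - 4/11) for x[n] = (4/11)^n * u[n]
Z{x[n-4]} = z^(-4) * z/(z - 4/11) = z^(-3)/(z - 4/11)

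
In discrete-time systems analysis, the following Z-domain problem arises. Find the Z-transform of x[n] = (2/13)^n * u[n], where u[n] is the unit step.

The Z-transform of a^n * u[n] is z/(z-a) for |z| > |a|.
Here a = 2/13, so X(z) = z/(z - (2/13)) = 13z/(13z - 2)
ROC: |z| > 2/13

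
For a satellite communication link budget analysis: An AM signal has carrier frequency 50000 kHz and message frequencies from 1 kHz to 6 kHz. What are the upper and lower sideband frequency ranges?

Upper sideband (USB) = fc + [fm_low, fm_high] = 50000 + [1, 6] = [50001, 50006] kHz
Lower sideband (LSB) = fc - [fm_high, fm_low] = 50000 - [6, 1] = [49994, 49999] kHz
Total occupied spectrum: 49994 kHz to 50006 kHz (plus carrier at 50000 kHz)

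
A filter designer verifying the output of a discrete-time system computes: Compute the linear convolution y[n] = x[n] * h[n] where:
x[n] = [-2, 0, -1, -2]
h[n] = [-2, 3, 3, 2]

y[n] = sum_k x[k]*h[n-k]. Output length = len(x) + len(h) - 1 = 4 + 4 - 1 = 7.
y[0] = -2*-2 = 4
y[1] = 0*-2 + -2*3 = -6
y[2] = -1*-2 + 0*3 + -2*3 = -4
y[3] = -2*-2 + -1*3 + 0*3 + -2*2 = -3
y[4] = -2*3 + -1*3 + 0*2 = -9
y[5] = -2*3 + -1*2 = -8
y[6] = -2*2 = -4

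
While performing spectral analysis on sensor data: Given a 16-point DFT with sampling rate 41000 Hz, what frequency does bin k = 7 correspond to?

The frequency of DFT bin k is: f_k = k * f_s / N
f_7 = 7 * 41000 / 16 = 35875/2 Hz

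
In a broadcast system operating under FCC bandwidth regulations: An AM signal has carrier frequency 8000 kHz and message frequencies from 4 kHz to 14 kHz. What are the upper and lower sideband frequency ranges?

Upper sideband (USB) = fc + [fm_low, fm_high] = 8000 + [4, 14] = [8004, 8014] kHz
Lower sideband (LSB) = fc - [fm_high, fm_low] = 8000 - [14, 4] = [7986, 7996] kHz
Total occupied spectrum: 7986 kHz to 8014 kHz (plus carrier at 8000 kHz)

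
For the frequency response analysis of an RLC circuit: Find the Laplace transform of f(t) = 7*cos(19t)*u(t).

Standard pair: cos(wt)*u(t) <-> s/(s^2+w^2)
With w = 19: L{7*cos(19t)*u(t)} = 7s/(s^2+361)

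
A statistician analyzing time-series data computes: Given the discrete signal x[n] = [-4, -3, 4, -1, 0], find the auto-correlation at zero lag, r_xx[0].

The auto-correlation at zero lag r_xx[0] equals the signal energy.
r_xx[0] = sum of x[n]^2 = (-4)^2 + (-3)^2 + 4^2 + (-1)^2 + 0^2
= 16 + 9 + 16 + 1 + 0 = 42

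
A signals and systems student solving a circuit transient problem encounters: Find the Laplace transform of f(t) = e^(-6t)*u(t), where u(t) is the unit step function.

Standard Laplace transform pair:
e^(-at)*u(t) <-> 1/(s+a)
With a = 6: L{e^(-6t)*u(t)} = 1/(s+6), ROC: Re(s) > -6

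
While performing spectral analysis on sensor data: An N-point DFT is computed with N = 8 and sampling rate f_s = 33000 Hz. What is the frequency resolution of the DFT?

DFT frequency resolution = f_s / N
= 33000 / 8 = 4125 Hz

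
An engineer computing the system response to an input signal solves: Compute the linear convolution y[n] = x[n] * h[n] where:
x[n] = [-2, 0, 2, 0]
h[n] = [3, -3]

y[n] = sum_k x[k]*h[n-k]. Output length = len(x) + len(h) - 1 = 4 + 2 - 1 = 5.
y[0] = -2*3 = -6
y[1] = 0*3 + -2*-3 = 6
y[2] = 2*3 + 0*-3 = 6
y[3] = 0*3 + 2*-3 = -6
y[4] = 0*-3 = 0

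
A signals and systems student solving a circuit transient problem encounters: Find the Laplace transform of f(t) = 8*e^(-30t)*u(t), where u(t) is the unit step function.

Standard Laplace transform pair:
e^(-at)*u(t) <-> 1/(s+a)
With a = 30: L{8*e^(-30t)*u(t)} = 8/(s+30), ROC: Re(s) > -30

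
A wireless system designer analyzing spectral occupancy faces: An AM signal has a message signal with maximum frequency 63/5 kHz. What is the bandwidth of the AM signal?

In AM (double-sideband), the bandwidth is twice the message frequency.
BW = 2 * f_m = 2 * 63/5 kHz = 126/5 kHz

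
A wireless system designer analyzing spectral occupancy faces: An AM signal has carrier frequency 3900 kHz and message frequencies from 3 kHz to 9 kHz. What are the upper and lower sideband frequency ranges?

Upper sideband (USB) = fc + [fm_low, fm_high] = 3900 + [3, 9] = [3903, 3909] kHz
Lower sideband (LSB) = fc - [fm_high, fm_low] = 3900 - [9, 3] = [3891, 3897] kHz
Total occupied spectrum: 3891 kHz to 3909 kHz (plus carrier at 3900 kHz)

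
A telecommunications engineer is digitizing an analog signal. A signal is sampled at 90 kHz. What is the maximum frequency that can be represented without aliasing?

The maximum frequency that can be represented without aliasing
is the Nyquist frequency: f_max = f_s / 2 = 90 kHz / 2 = 45 kHz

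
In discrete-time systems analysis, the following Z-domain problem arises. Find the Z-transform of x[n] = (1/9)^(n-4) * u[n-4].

Time-shifting property: if X(z) = Z{x[n]}, then Z{x[n-d]} = z^(-d) * X(z)
X(z) = z/(z - 1/9) for x[n] = (1/9)^n * u[n]
Z{x[n-4]} = z^(-4) * z/(z - 1/9) = z^(-3)/(z - 1/9)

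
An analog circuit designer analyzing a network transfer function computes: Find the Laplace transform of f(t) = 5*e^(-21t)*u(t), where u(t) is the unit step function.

Standard Laplace transform pair:
e^(-at)*u(t) <-> 1/(s+a)
With a = 21: L{5*e^(-21t)*u(t)} = 5/(s+21), ROC: Re(s) > -21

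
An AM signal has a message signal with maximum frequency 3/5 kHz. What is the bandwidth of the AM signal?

In AM (double-sideband), the bandwidth is twice the message frequency.
BW = 2 * f_m = 2 * 3/5 kHz = 6/5 kHz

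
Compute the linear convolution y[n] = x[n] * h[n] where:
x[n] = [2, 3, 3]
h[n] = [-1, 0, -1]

y[n] = sum_k x[k]*h[n-k]. Output length = len(x) + len(h) - 1 = 3 + 3 - 1 = 5.
y[0] = 2*-1 = -2
y[1] = 3*-1 + 2*0 = -3
y[2] = 3*-1 + 3*0 + 2*-1 = -5
y[3] = 3*0 + 3*-1 = -3
y[4] = 3*-1 = -3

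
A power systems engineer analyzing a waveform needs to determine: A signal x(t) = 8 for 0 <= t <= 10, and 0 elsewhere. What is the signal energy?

Energy = integral of |x(t)|^2 dt over the signal duration
= 8^2 * 10 = 64 * 10 = 640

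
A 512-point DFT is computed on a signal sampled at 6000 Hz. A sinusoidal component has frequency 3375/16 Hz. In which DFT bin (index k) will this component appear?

DFT frequency resolution = f_s/N = 6000/512 = 375/32 Hz
Bin index k = f_signal / resolution = 3375/16 / 375/32 = 18
The signal frequency 3375/16 Hz falls in DFT bin k = 18.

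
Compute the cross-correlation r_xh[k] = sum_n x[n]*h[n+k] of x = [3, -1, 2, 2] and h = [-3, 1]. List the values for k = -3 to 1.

Both sequences indexed from 0 and zero outside their support.
Lags with overlap: k = -3 to 1.
  r_xh[-3] = x[3]*h[0] = -6
  r_xh[-2] = x[2]*h[0] + x[3]*h[1] = -4
  r_xh[-1] = x[1]*h[0] + x[2]*h[1] = 5
  r_xh[0] = x[0]*h[0] + x[1]*h[1] = -10
  r_xh[1] = x[0]*h[1] = 3
r_xh = [-6, -4, 5, -10, 3] (for k = -3, ..., 1)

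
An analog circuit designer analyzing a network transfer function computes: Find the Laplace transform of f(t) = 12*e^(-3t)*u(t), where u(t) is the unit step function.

Standard Laplace transform pair:
e^(-at)*u(t) <-> 1/(s+a)
With a = 3: L{12*e^(-3t)*u(t)} = 12/(s+3), ROC: Re(s) > -3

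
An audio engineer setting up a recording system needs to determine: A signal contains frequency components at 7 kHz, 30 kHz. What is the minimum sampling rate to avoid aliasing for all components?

The highest frequency component is f_max = 30 kHz.
Nyquist rate = 2 * f_max = 2 * 30 kHz = 60 kHz.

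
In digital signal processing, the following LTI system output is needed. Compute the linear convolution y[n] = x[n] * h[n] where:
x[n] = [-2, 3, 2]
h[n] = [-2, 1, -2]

y[n] = sum_k x[k]*h[n-k]. Output length = len(x) + len(h) - 1 = 3 + 3 - 1 = 5.
y[0] = -2*-2 = 4
y[1] = 3*-2 + -2*1 = -8
y[2] = 2*-2 + 3*1 + -2*-2 = 3
y[3] = 2*1 + 3*-2 = -4
y[4] = 2*-2 = -4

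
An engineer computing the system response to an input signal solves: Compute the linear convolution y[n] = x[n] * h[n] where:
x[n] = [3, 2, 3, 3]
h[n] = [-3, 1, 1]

y[n] = sum_k x[k]*h[n-k]. Output length = len(x) + len(h) - 1 = 4 + 3 - 1 = 6.
y[0] = 3*-3 = -9
y[1] = 2*-3 + 3*1 = -3
y[2] = 3*-3 + 2*1 + 3*1 = -4
y[3] = 3*-3 + 3*1 + 2*1 = -4
y[4] = 3*1 + 3*1 = 6
y[5] = 3*1 = 3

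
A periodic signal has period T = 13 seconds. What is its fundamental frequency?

The fundamental frequency is the reciprocal of the period.
f = 1/T = 1/(13) = 1/13 Hz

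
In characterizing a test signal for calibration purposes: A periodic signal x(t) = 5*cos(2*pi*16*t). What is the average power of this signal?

Average power of A*cos(wt) is A^2/2.
P = 5^2 / 2 = 25/2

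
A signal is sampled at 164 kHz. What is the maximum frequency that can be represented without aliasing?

The maximum frequency that can be represented without aliasing
is the Nyquist frequency: f_max = f_s / 2 = 164 kHz / 2 = 82 kHz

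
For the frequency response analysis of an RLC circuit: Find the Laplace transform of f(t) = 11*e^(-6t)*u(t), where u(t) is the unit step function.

Standard Laplace transform pair:
e^(-at)*u(t) <-> 1/(s+a)
With a = 6: L{11*e^(-6t)*u(t)} = 11/(s+6), ROC: Re(s) > -6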